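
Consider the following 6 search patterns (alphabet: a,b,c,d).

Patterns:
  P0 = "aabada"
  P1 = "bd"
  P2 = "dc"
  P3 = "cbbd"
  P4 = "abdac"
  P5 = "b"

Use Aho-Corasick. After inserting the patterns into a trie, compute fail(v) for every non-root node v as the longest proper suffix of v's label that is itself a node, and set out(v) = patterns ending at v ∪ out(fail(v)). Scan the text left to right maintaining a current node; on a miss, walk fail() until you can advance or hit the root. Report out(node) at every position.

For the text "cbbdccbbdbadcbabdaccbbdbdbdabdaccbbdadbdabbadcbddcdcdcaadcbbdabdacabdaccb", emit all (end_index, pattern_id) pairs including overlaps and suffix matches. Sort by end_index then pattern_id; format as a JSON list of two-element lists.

Build automaton:
Trie (insert patterns):
  0='ε' goto a→1 b→7 c→11 d→9
  1='a' goto a→2 b→15
  2='aa' goto b→3
  3='aab' goto a→4
  4='aaba' goto d→5
  5='aabad' goto a→6
  6='aabada' goto ·  ←P0
  7='b' goto d→8  ←P5
  8='bd' goto ·  ←P1
  9='d' goto c→10
  10='dc' goto ·  ←P2
  11='c' goto b→12
  12='cb' goto b→13
  13='cbb' goto d→14
  14='cbbd' goto ·  ←P3
  15='ab' goto d→16
  16='abd' goto a→17
  17='abda' goto c→18
  18='abdac' goto ·  ←P4

Failure links (BFS by depth):
  fail(1) 'a': from fail(0)=0 chase 'a': 0 ⇒ 0;  out=∅∪out(0)=∅
  fail(7) 'b': from fail(0)=0 chase 'b': 0 ⇒ 0;  out={5}∪out(0)={5}
  fail(9) 'd': from fail(0)=0 chase 'd': 0 ⇒ 0;  out=∅∪out(0)=∅
  fail(11) 'c': from fail(0)=0 chase 'c': 0 ⇒ 0;  out=∅∪out(0)=∅
  fail(2) 'aa': from fail(1)=0 chase 'a': 0 ⇒ 1;  out=∅∪out(1)=∅
  fail(8) 'bd': from fail(7)=0 chase 'd': 0 ⇒ 9;  out={1}∪out(9)={1}
  fail(10) 'dc': from fail(9)=0 chase 'c': 0 ⇒ 11;  out={2}∪out(11)={2}
  fail(12) 'cb': from fail(11)=0 chase 'b': 0 ⇒ 7;  out=∅∪out(7)={5}
  fail(15) 'ab': from fail(1)=0 chase 'b': 0 ⇒ 7;  out=∅∪out(7)={5}
  fail(3) 'aab': from fail(2)=1 chase 'b': 1 ⇒ 15;  out=∅∪out(15)={5}
  fail(13) 'cbb': from fail(12)=7 chase 'b': 7→0 ⇒ 7;  out=∅∪out(7)={5}
  fail(16) 'abd': from fail(15)=7 chase 'd': 7 ⇒ 8;  out=∅∪out(8)={1}
  fail(4) 'aaba': from fail(3)=15 chase 'a': 15→7→0 ⇒ 1;  out=∅∪out(1)=∅
  fail(14) 'cbbd': from fail(13)=7 chase 'd': 7 ⇒ 8;  out={3}∪out(8)={1,3}
  fail(17) 'abda': from fail(16)=8 chase 'a': 8→9→0 ⇒ 1;  out=∅∪out(1)=∅
  fail(5) 'aabad': from fail(4)=1 chase 'd': 1→0 ⇒ 9;  out=∅∪out(9)=∅
  fail(18) 'abdac': from fail(17)=1 chase 'c': 1→0 ⇒ 11;  out={4}∪out(11)={4}
  fail(6) 'aabada': from fail(5)=9 chase 'a': 9→0 ⇒ 1;  out={0}∪out(1)={0}

Run:
[0] read 'c'  n0⇒n11
[1] read 'b'  n11⇒n12  → match P5@[1:1]
[2] read 'b'  n12⇒n13  → match P5@[2:2]
[3] read 'd'  n13⇒n14  → match P1@[2:3],P3@[0:3]
[4] read 'c'  n14⇒n10 (via fail)  → match P2@[3:4]
[5] read 'c'  n10⇒n11 (via fail)
[6] read 'b'  n11⇒n12  → match P5@[6:6]
[7] read 'b'  n12⇒n13  → match P5@[7:7]
[8] read 'd'  n13⇒n14  → match P1@[7:8],P3@[5:8]
[9] read 'b'  n14⇒n7 (via fail)  → match P5@[9:9]
[10] read 'a'  n7⇒n1 (via fail)
[11] read 'd'  n1⇒n9 (via fail)
[12] read 'c'  n9⇒n10  → match P2@[11:12]
[13] read 'b'  n10⇒n12 (via fail)  → match P5@[13:13]
[14] read 'a'  n12⇒n1 (via fail)
[15] read 'b'  n1⇒n15  → match P5@[15:15]
[16] read 'd'  n15⇒n16  → match P1@[15:16]
[17] read 'a'  n16⇒n17
[18] read 'c'  n17⇒n18  → match P4@[14:18]
[19] read 'c'  n18⇒n11 (via fail)
[20] read 'b'  n11⇒n12  → match P5@[20:20]
[21] read 'b'  n12⇒n13  → match P5@[21:21]
[22] read 'd'  n13⇒n14  → match P1@[21:22],P3@[19:22]
[23] read 'b'  n14⇒n7 (via fail)  → match P5@[23:23]
[24] read 'd'  n7⇒n8  → match P1@[23:24]
[25] read 'b'  n8⇒n7 (via fail)  → match P5@[25:25]
[26] read 'd'  n7⇒n8  → match P1@[25:26]
[27] read 'a'  n8⇒n1 (via fail)
[28] read 'b'  n1⇒n15  → match P5@[28:28]
[29] read 'd'  n15⇒n16  → match P1@[28:29]
[30] read 'a'  n16⇒n17
[31] read 'c'  n17⇒n18  → match P4@[27:31]
[32] read 'c'  n18⇒n11 (via fail)
[33] read 'b'  n11⇒n12  → match P5@[33:33]
[34] read 'b'  n12⇒n13  → match P5@[34:34]
[35] read 'd'  n13⇒n14  → match P1@[34:35],P3@[32:35]
[36] read 'a'  n14⇒n1 (via fail)
[37] read 'd'  n1⇒n9 (via fail)
[38] read 'b'  n9⇒n7 (via fail)  → match P5@[38:38]
[39] read 'd'  n7⇒n8  → match P1@[38:39]
[40] read 'a'  n8⇒n1 (via fail)
[41] read 'b'  n1⇒n15  → match P5@[41:41]
[42] read 'b'  n15⇒n7 (via fail)  → match P5@[42:42]
[43] read 'a'  n7⇒n1 (via fail)
[44] read 'd'  n1⇒n9 (via fail)
[45] read 'c'  n9⇒n10  → match P2@[44:45]
[46] read 'b'  n10⇒n12 (via fail)  → match P5@[46:46]
[47] read 'd'  n12⇒n8 (via fail)  → match P1@[46:47]
[48] read 'd'  n8⇒n9 (via fail)
[49] read 'c'  n9⇒n10  → match P2@[48:49]
[50] read 'd'  n10⇒n9 (via fail)
[51] read 'c'  n9⇒n10  → match P2@[50:51]
[52] read 'd'  n10⇒n9 (via fail)
[53] read 'c'  n9⇒n10  → match P2@[52:53]
[54] read 'a'  n10⇒n1 (via fail)
[55] read 'a'  n1⇒n2
[56] read 'd'  n2⇒n9 (via fail)
[57] read 'c'  n9⇒n10  → match P2@[56:57]
[58] read 'b'  n10⇒n12 (via fail)  → match P5@[58:58]
[59] read 'b'  n12⇒n13  → match P5@[59:59]
[60] read 'd'  n13⇒n14  → match P1@[59:60],P3@[57:60]
[61] read 'a'  n14⇒n1 (via fail)
[62] read 'b'  n1⇒n15  → match P5@[62:62]
[63] read 'd'  n15⇒n16  → match P1@[62:63]
[64] read 'a'  n16⇒n17
[65] read 'c'  n17⇒n18  → match P4@[61:65]
[66] read 'a'  n18⇒n1 (via fail)
[67] read 'b'  n1⇒n15  → match P5@[67:67]
[68] read 'd'  n15⇒n16  → match P1@[67:68]
[69] read 'a'  n16⇒n17
[70] read 'c'  n17⇒n18  → match P4@[66:70]
[71] read 'c'  n18⇒n11 (via fail)
[72] read 'b'  n11⇒n12  → match P5@[72:72]

All matches (sorted): [[1,5],[2,5],[3,1],[3,3],[4,2],[6,5],[7,5],[8,1],[8,3],[9,5],[12,2],[13,5],[15,5],[16,1],[18,4],[20,5],[21,5],[22,1],[22,3],[23,5],[24,1],[25,5],[26,1],[28,5],[29,1],[31,4],[33,5],[34,5],[35,1],[35,3],[38,5],[39,1],[41,5],[42,5],[45,2],[46,5],[47,1],[49,2],[51,2],[53,2],[57,2],[58,5],[59,5],[60,1],[60,3],[62,5],[63,1],[65,4],[67,5],[68,1],[70,4],[72,5]]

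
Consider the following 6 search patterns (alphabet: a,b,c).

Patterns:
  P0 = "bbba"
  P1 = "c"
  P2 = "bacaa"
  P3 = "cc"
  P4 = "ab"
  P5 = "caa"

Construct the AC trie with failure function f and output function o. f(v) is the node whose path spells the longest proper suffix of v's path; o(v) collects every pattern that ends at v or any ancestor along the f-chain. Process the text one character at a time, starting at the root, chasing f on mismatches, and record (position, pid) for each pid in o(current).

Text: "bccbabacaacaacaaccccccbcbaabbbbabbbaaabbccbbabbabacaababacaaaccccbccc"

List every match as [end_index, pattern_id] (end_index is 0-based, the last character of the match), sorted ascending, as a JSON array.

Construct AC machine:
Trie (insert patterns):
  n0 'ε': a→11 b→1 c→5
  n1 'b': a→6 b→2
  n2 'bb': b→3
  n3 'bbb': a→4
  n4 'bbba': ·  [P0 ends]
  n5 'c': a→13 c→10  [P1 ends]
  n6 'ba': c→7
  n7 'bac': a→8
  n8 'baca': a→9
  n9 'bacaa': ·  [P2 ends]
  n10 'cc': ·  [P3 ends]
  n11 'a': b→12
  n12 'ab': ·  [P4 ends]
  n13 'ca': a→14
  n14 'caa': ·  [P5 ends]

BFS fail/out derivation:
  n1('b'): parent n0 fail=0; on 'b' 0 → fail=0;  out ∅∪∅=∅
  n5('c'): parent n0 fail=0; on 'c' 0 → fail=0;  out {1}∪∅={1}
  n11('a'): parent n0 fail=0; on 'a' 0 → fail=0;  out ∅∪∅=∅
  n2('bb'): parent n1 fail=0; on 'b' 0 → fail=1;  out ∅∪∅=∅
  n6('ba'): parent n1 fail=0; on 'a' 0 → fail=11;  out ∅∪∅=∅
  n10('cc'): parent n5 fail=0; on 'c' 0 → fail=5;  out {3}∪{1}={1,3}
  n12('ab'): parent n11 fail=0; on 'b' 0 → fail=1;  out {4}∪∅={4}
  n13('ca'): parent n5 fail=0; on 'a' 0 → fail=11;  out ∅∪∅=∅
  n3('bbb'): parent n2 fail=1; on 'b' 1 → fail=2;  out ∅∪∅=∅
  n7('bac'): parent n6 fail=11; on 'c' 11→0 → fail=5;  out ∅∪{1}={1}
  n14('caa'): parent n13 fail=11; on 'a' 11→0 → fail=11;  out {5}∪∅={5}
  n4('bbba'): parent n3 fail=2; on 'a' 2→1 → fail=6;  out {0}∪∅={0}
  n8('baca'): parent n7 fail=5; on 'a' 5 → fail=13;  out ∅∪∅=∅
  n9('bacaa'): parent n8 fail=13; on 'a' 13 → fail=14;  out {2}∪{5}={2,5}

Text stream:
i=0 'b': node 0→1
i=1 'c': node 1→5 (fail-walked)  → match P1@[1:1]
i=2 'c': node 5→10  → match P1@[2:2],P3@[1:2]
i=3 'b': node 10→1 (fail-walked)
i=4 'a': node 1→6
i=5 'b': node 6→12 (fail-walked)  → match P4@[4:5]
i=6 'a': node 12→6 (fail-walked)
i=7 'c': node 6→7  → match P1@[7:7]
i=8 'a': node 7→8
i=9 'a': node 8→9  → match P2@[5:9],P5@[7:9]
i=10 'c': node 9→5 (fail-walked)  → match P1@[10:10]
i=11 'a': node 5→13
i=12 'a': node 13→14  → match P5@[10:12]
i=13 'c': node 14→5 (fail-walked)  → match P1@[13:13]
i=14 'a': node 5→13
i=15 'a': node 13→14  → match P5@[13:15]
i=16 'c': node 14→5 (fail-walked)  → match P1@[16:16]
i=17 'c': node 5→10  → match P1@[17:17],P3@[16:17]
i=18 'c': node 10→10 (fail-walked)  → match P1@[18:18],P3@[17:18]
i=19 'c': node 10→10 (fail-walked)  → match P1@[19:19],P3@[18:19]
i=20 'c': node 10→10 (fail-walked)  → match P1@[20:20],P3@[19:20]
i=21 'c': node 10→10 (fail-walked)  → match P1@[21:21],P3@[20:21]
i=22 'b': node 10→1 (fail-walked)
i=23 'c': node 1→5 (fail-walked)  → match P1@[23:23]
i=24 'b': node 5→1 (fail-walked)
i=25 'a': node 1→6
i=26 'a': node 6→11 (fail-walked)
i=27 'b': node 11→12  → match P4@[26:27]
i=28 'b': node 12→2 (fail-walked)
i=29 'b': node 2→3
i=30 'b': node 3→3 (fail-walked)
i=31 'a': node 3→4  → match P0@[28:31]
i=32 'b': node 4→12 (fail-walked)  → match P4@[31:32]
i=33 'b': node 12→2 (fail-walked)
i=34 'b': node 2→3
i=35 'a': node 3→4  → match P0@[32:35]
i=36 'a': node 4→11 (fail-walked)
i=37 'a': node 11→11 (fail-walked)
i=38 'b': node 11→12  → match P4@[37:38]
i=39 'b': node 12→2 (fail-walked)
i=40 'c': node 2→5 (fail-walked)  → match P1@[40:40]
i=41 'c': node 5→10  → match P1@[41:41],P3@[40:41]
i=42 'b': node 10→1 (fail-walked)
i=43 'b': node 1→2
i=44 'a': node 2→6 (fail-walked)
i=45 'b': node 6→12 (fail-walked)  → match P4@[44:45]
i=46 'b': node 12→2 (fail-walked)
i=47 'a': node 2→6 (fail-walked)
i=48 'b': node 6→12 (fail-walked)  → match P4@[47:48]
i=49 'a': node 12→6 (fail-walked)
i=50 'c': node 6→7  → match P1@[50:50]
i=51 'a': node 7→8
i=52 'a': node 8→9  → match P2@[48:52],P5@[50:52]
i=53 'b': node 9→12 (fail-walked)  → match P4@[52:53]
i=54 'a': node 12→6 (fail-walked)
i=55 'b': node 6→12 (fail-walked)  → match P4@[54:55]
i=56 'a': node 12→6 (fail-walked)
i=57 'c': node 6→7  → match P1@[57:57]
i=58 'a': node 7→8
i=59 'a': node 8→9  → match P2@[55:59],P5@[57:59]
i=60 'a': node 9→11 (fail-walked)
i=61 'c': node 11→5 (fail-walked)  → match P1@[61:61]
i=62 'c': node 5→10  → match P1@[62:62],P3@[61:62]
i=63 'c': node 10→10 (fail-walked)  → match P1@[63:63],P3@[62:63]
i=64 'c': node 10→10 (fail-walked)  → match P1@[64:64],P3@[63:64]
i=65 'b': node 10→1 (fail-walked)
i=66 'c': node 1→5 (fail-walked)  → match P1@[66:66]
i=67 'c': node 5→10  → match P1@[67:67],P3@[66:67]
i=68 'c': node 10→10 (fail-walked)  → match P1@[68:68],P3@[67:68]

Matches: [[1,1],[2,1],[2,3],[5,4],[7,1],[9,2],[9,5],[10,1],[12,5],[13,1],[15,5],[16,1],[17,1],[17,3],[18,1],[18,3],[19,1],[19,3],[20,1],[20,3],[21,1],[21,3],[23,1],[27,4],[31,0],[32,4],[35,0],[38,4],[40,1],[41,1],[41,3],[45,4],[48,4],[50,1],[52,2],[52,5],[53,4],[55,4],[57,1],[59,2],[59,5],[61,1],[62,1],[62,3],[63,1],[63,3],[64,1],[64,3],[66,1],[67,1],[67,3],[68,1],[68,3]]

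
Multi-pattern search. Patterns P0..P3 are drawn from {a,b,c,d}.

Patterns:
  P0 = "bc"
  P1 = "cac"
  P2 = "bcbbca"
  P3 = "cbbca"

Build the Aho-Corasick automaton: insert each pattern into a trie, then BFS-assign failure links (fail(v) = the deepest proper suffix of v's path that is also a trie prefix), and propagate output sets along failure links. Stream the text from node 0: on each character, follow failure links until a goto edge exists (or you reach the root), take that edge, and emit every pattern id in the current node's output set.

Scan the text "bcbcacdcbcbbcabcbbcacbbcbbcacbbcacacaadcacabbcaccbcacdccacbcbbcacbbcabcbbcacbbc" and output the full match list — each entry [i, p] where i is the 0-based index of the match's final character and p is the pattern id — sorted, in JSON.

Construct AC machine:
Trie nodes:
  n0 'ε': b→1 c→3
  n1 'b': c→2
  n2 'bc': b→6  ←P0
  n3 'c': a→4 b→10
  n4 'ca': c→5
  n5 'cac': ·  ←P1
  n6 'bcb': b→7
  n7 'bcbb': c→8
  n8 'bcbbc': a→9
  n9 'bcbbca': ·  ←P2
  n10 'cb': b→11
  n11 'cbb': c→12
  n12 'cbbc': a→13
  n13 'cbbca': ·  ←P3

BFS fail/out derivation:
  fail(1) 'b': from fail(0)=0 chase 'b': 0 ⇒ 0;  out=∅∪out(0)=∅
  fail(3) 'c': from fail(0)=0 chase 'c': 0 ⇒ 0;  out=∅∪out(0)=∅
  fail(2) 'bc': from fail(1)=0 chase 'c': 0 ⇒ 3;  out={0}∪out(3)={0}
  fail(4) 'ca': from fail(3)=0 chase 'a': 0 ⇒ 0;  out=∅∪out(0)=∅
  fail(10) 'cb': from fail(3)=0 chase 'b': 0 ⇒ 1;  out=∅∪out(1)=∅
  fail(5) 'cac': from fail(4)=0 chase 'c': 0 ⇒ 3;  out={1}∪out(3)={1}
  fail(6) 'bcb': from fail(2)=3 chase 'b': 3 ⇒ 10;  out=∅∪out(10)=∅
  fail(11) 'cbb': from fail(10)=1 chase 'b': 1→0 ⇒ 1;  out=∅∪out(1)=∅
  fail(7) 'bcbb': from fail(6)=10 chase 'b': 10 ⇒ 11;  out=∅∪out(11)=∅
  fail(12) 'cbbc': from fail(11)=1 chase 'c': 1 ⇒ 2;  out=∅∪out(2)={0}
  fail(8) 'bcbbc': from fail(7)=11 chase 'c': 11 ⇒ 12;  out=∅∪out(12)={0}
  fail(13) 'cbbca': from fail(12)=2 chase 'a': 2→3 ⇒ 4;  out={3}∪out(4)={3}
  fail(9) 'bcbbca': from fail(8)=12 chase 'a': 12 ⇒ 13;  out={2}∪out(13)={2,3}

Run:
pos 0 'b': at 1
pos 1 'c': at 2  emit P0@[0:1]
pos 2 'b': at 6
pos 3 'c': at 2 (fail-walked)  emit P0@[2:3]
pos 4 'a': at 4 (fail-walked)
pos 5 'c': at 5  emit P1@[3:5]
pos 6 'd': at 0 (fail-walked)
pos 7 'c': at 3
pos 8 'b': at 10
pos 9 'c': at 2 (fail-walked)  emit P0@[8:9]
pos 10 'b': at 6
pos 11 'b': at 7
pos 12 'c': at 8  emit P0@[11:12]
pos 13 'a': at 9  emit P2@[8:13],P3@[9:13]
pos 14 'b': at 1 (fail-walked)
pos 15 'c': at 2  emit P0@[14:15]
pos 16 'b': at 6
pos 17 'b': at 7
pos 18 'c': at 8  emit P0@[17:18]
pos 19 'a': at 9  emit P2@[14:19],P3@[15:19]
pos 20 'c': at 5 (fail-walked)  emit P1@[18:20]
pos 21 'b': at 10 (fail-walked)
pos 22 'b': at 11
pos 23 'c': at 12  emit P0@[22:23]
pos 24 'b': at 6 (fail-walked)
pos 25 'b': at 7
pos 26 'c': at 8  emit P0@[25:26]
pos 27 'a': at 9  emit P2@[22:27],P3@[23:27]
pos 28 'c': at 5 (fail-walked)  emit P1@[26:28]
pos 29 'b': at 10 (fail-walked)
pos 30 'b': at 11
pos 31 'c': at 12  emit P0@[30:31]
pos 32 'a': at 13  emit P3@[28:32]
pos 33 'c': at 5 (fail-walked)  emit P1@[31:33]
pos 34 'a': at 4 (fail-walked)
pos 35 'c': at 5  emit P1@[33:35]
pos 36 'a': at 4 (fail-walked)
pos 37 'a': at 0 (fail-walked)
pos 38 'd': at 0
pos 39 'c': at 3
pos 40 'a': at 4
pos 41 'c': at 5  emit P1@[39:41]
pos 42 'a': at 4 (fail-walked)
pos 43 'b': at 1 (fail-walked)
pos 44 'b': at 1 (fail-walked)
pos 45 'c': at 2  emit P0@[44:45]
pos 46 'a': at 4 (fail-walked)
pos 47 'c': at 5  emit P1@[45:47]
pos 48 'c': at 3 (fail-walked)
pos 49 'b': at 10
pos 50 'c': at 2 (fail-walked)  emit P0@[49:50]
pos 51 'a': at 4 (fail-walked)
pos 52 'c': at 5  emit P1@[50:52]
pos 53 'd': at 0 (fail-walked)
pos 54 'c': at 3
pos 55 'c': at 3 (fail-walked)
pos 56 'a': at 4
pos 57 'c': at 5  emit P1@[55:57]
pos 58 'b': at 10 (fail-walked)
pos 59 'c': at 2 (fail-walked)  emit P0@[58:59]
pos 60 'b': at 6
pos 61 'b': at 7
pos 62 'c': at 8  emit P0@[61:62]
pos 63 'a': at 9  emit P2@[58:63],P3@[59:63]
pos 64 'c': at 5 (fail-walked)  emit P1@[62:64]
pos 65 'b': at 10 (fail-walked)
pos 66 'b': at 11
pos 67 'c': at 12  emit P0@[66:67]
pos 68 'a': at 13  emit P3@[64:68]
pos 69 'b': at 1 (fail-walked)
pos 70 'c': at 2  emit P0@[69:70]
pos 71 'b': at 6
pos 72 'b': at 7
pos 73 'c': at 8  emit P0@[72:73]
pos 74 'a': at 9  emit P2@[69:74],P3@[70:74]
pos 75 'c': at 5 (fail-walked)  emit P1@[73:75]
pos 76 'b': at 10 (fail-walked)
pos 77 'b': at 11
pos 78 'c': at 12  emit P0@[77:78]

All matches (sorted): [[1,0],[3,0],[5,1],[9,0],[12,0],[13,2],[13,3],[15,0],[18,0],[19,2],[19,3],[20,1],[23,0],[26,0],[27,2],[27,3],[28,1],[31,0],[32,3],[33,1],[35,1],[41,1],[45,0],[47,1],[50,0],[52,1],[57,1],[59,0],[62,0],[63,2],[63,3],[64,1],[67,0],[68,3],[70,0],[73,0],[74,2],[74,3],[75,1],[78,0]]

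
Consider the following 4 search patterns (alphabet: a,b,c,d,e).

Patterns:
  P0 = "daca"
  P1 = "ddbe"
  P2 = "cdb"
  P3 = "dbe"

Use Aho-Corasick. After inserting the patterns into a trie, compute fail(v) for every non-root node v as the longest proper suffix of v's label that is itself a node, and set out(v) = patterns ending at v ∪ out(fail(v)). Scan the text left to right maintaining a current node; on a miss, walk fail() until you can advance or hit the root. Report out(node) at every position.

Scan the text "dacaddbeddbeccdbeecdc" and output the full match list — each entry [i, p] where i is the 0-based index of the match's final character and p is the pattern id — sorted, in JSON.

Build:
Trie (insert patterns):
  n0 'ε': c→8 d→1
  n1 'd': a→2 b→11 d→5
  n2 'da': c→3
  n3 'dac': a→4
  n4 'daca': ·  [P0 ends]
  n5 'dd': b→6
  n6 'ddb': e→7
  n7 'ddbe': ·  [P1 ends]
  n8 'c': d→9
  n9 'cd': b→10
  n10 'cdb': ·  [P2 ends]
  n11 'db': e→12
  n12 'dbe': ·  [P3 ends]

Failure links (BFS by depth):
  n1('d'): parent n0 fail=0; on 'd' 0 → fail=0;  out ∅∪∅=∅
  n8('c'): parent n0 fail=0; on 'c' 0 → fail=0;  out ∅∪∅=∅
  n2('da'): parent n1 fail=0; on 'a' 0 → fail=0;  out ∅∪∅=∅
  n5('dd'): parent n1 fail=0; on 'd' 0 → fail=1;  out ∅∪∅=∅
  n9('cd'): parent n8 fail=0; on 'd' 0 → fail=1;  out ∅∪∅=∅
  n11('db'): parent n1 fail=0; on 'b' 0 → fail=0;  out ∅∪∅=∅
  n3('dac'): parent n2 fail=0; on 'c' 0 → fail=8;  out ∅∪∅=∅
  n6('ddb'): parent n5 fail=1; on 'b' 1 → fail=11;  out ∅∪∅=∅
  n10('cdb'): parent n9 fail=1; on 'b' 1 → fail=11;  out {2}∪∅={2}
  n12('dbe'): parent n11 fail=0; on 'e' 0 → fail=0;  out {3}∪∅={3}
  n4('daca'): parent n3 fail=8; on 'a' 8→0 → fail=0;  out {0}∪∅={0}
  n7('ddbe'): parent n6 fail=11; on 'e' 11 → fail=12;  out {1}∪{3}={1,3}

Scan:
i=0 'd': node 0→1
i=1 'a': node 1→2
i=2 'c': node 2→3
i=3 'a': node 3→4  → match P0@[0:3]
i=4 'd': node 4→1 (via fail)
i=5 'd': node 1→5
i=6 'b': node 5→6
i=7 'e': node 6→7  → match P1@[4:7],P3@[5:7]
i=8 'd': node 7→1 (via fail)
i=9 'd': node 1→5
i=10 'b': node 5→6
i=11 'e': node 6→7  → match P1@[8:11],P3@[9:11]
i=12 'c': node 7→8 (via fail)
i=13 'c': node 8→8 (via fail)
i=14 'd': node 8→9
i=15 'b': node 9→10  → match P2@[13:15]
i=16 'e': node 10→12 (via fail)  → match P3@[14:16]
i=17 'e': node 12→0 (via fail)
i=18 'c': node 0→8
i=19 'd': node 8→9
i=20 'c': node 9→8 (via fail)

All matches (sorted): [[3,0],[7,1],[7,3],[11,1],[11,3],[15,2],[16,3]]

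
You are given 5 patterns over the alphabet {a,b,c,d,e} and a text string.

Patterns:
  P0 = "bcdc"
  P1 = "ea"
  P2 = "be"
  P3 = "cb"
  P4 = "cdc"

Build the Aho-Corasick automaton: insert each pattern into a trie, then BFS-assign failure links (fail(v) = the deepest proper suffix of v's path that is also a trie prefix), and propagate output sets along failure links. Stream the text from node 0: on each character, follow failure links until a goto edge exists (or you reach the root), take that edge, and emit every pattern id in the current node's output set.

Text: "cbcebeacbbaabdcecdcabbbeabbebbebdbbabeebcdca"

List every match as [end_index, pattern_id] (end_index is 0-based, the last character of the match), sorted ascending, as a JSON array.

Build:
Trie (insert patterns):
  n0 'ε': b→1 c→8 e→5
  n1 'b': c→2 e→7
  n2 'bc': d→3
  n3 'bcd': c→4
  n4 'bcdc': ·  ←P0
  n5 'e': a→6
  n6 'ea': ·  ←P1
  n7 'be': ·  ←P2
  n8 'c': b→9 d→10
  n9 'cb': ·  ←P3
  n10 'cd': c→11
  n11 'cdc': ·  ←P4

Failure links (BFS by depth):
  n1('b'): parent n0 fail=0; on 'b' 0 → fail=0;  out ∅∪∅=∅
  n5('e'): parent n0 fail=0; on 'e' 0 → fail=0;  out ∅∪∅=∅
  n8('c'): parent n0 fail=0; on 'c' 0 → fail=0;  out ∅∪∅=∅
  n2('bc'): parent n1 fail=0; on 'c' 0 → fail=8;  out ∅∪∅=∅
  n6('ea'): parent n5 fail=0; on 'a' 0 → fail=0;  out {1}∪∅={1}
  n7('be'): parent n1 fail=0; on 'e' 0 → fail=5;  out {2}∪∅={2}
  n9('cb'): parent n8 fail=0; on 'b' 0 → fail=1;  out {3}∪∅={3}
  n10('cd'): parent n8 fail=0; on 'd' 0 → fail=0;  out ∅∪∅=∅
  n3('bcd'): parent n2 fail=8; on 'd' 8 → fail=10;  out ∅∪∅=∅
  n11('cdc'): parent n10 fail=0; on 'c' 0 → fail=8;  out {4}∪∅={4}
  n4('bcdc'): parent n3 fail=10; on 'c' 10 → fail=11;  out {0}∪{4}={0,4}

Scan:
i=0 'c': node 0→8
i=1 'b': node 8→9  emit P3@[0:1]
i=2 'c': node 9→2 ·f
i=3 'e': node 2→5 ·f
i=4 'b': node 5→1 ·f
i=5 'e': node 1→7  emit P2@[4:5]
i=6 'a': node 7→6 ·f  emit P1@[5:6]
i=7 'c': node 6→8 ·f
i=8 'b': node 8→9  emit P3@[7:8]
i=9 'b': node 9→1 ·f
i=10 'a': node 1→0 ·f
i=11 'a': node 0→0
i=12 'b': node 0→1
i=13 'd': node 1→0 ·f
i=14 'c': node 0→8
i=15 'e': node 8→5 ·f
i=16 'c': node 5→8 ·f
i=17 'd': node 8→10
i=18 'c': node 10→11  emit P4@[16:18]
i=19 'a': node 11→0 ·f
i=20 'b': node 0→1
i=21 'b': node 1→1 ·f
i=22 'b': node 1→1 ·f
i=23 'e': node 1→7  emit P2@[22:23]
i=24 'a': node 7→6 ·f  emit P1@[23:24]
i=25 'b': node 6→1 ·f
i=26 'b': node 1→1 ·f
i=27 'e': node 1→7  emit P2@[26:27]
i=28 'b': node 7→1 ·f
i=29 'b': node 1→1 ·f
i=30 'e': node 1→7  emit P2@[29:30]
i=31 'b': node 7→1 ·f
i=32 'd': node 1→0 ·f
i=33 'b': node 0→1
i=34 'b': node 1→1 ·f
i=35 'a': node 1→0 ·f
i=36 'b': node 0→1
i=37 'e': node 1→7  emit P2@[36:37]
i=38 'e': node 7→5 ·f
i=39 'b': node 5→1 ·f
i=40 'c': node 1→2
i=41 'd': node 2→3
i=42 'c': node 3→4  emit P0@[39:42],P4@[40:42]
i=43 'a': node 4→0 ·f

Matches: [[1,3],[5,2],[6,1],[8,3],[18,4],[23,2],[24,1],[27,2],[30,2],[37,2],[42,0],[42,4]]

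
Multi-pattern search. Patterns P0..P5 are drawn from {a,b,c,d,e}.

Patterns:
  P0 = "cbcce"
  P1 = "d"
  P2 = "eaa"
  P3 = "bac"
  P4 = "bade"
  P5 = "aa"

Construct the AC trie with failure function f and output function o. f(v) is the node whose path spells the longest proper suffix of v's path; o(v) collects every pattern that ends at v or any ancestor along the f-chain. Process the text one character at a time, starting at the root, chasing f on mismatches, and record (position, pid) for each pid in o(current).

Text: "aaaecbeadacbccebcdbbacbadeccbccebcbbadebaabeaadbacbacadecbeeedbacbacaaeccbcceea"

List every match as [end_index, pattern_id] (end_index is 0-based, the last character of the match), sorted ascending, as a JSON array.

Build automaton:
Trie nodes:
  n0 'ε': a→15 b→10 c→1 d→6 e→7
  n1 'c': b→2
  n2 'cb': c→3
  n3 'cbc': c→4
  n4 'cbcc': e→5
  n5 'cbcce': ·  [P0 ends]
  n6 'd': ·  [P1 ends]
  n7 'e': a→8
  n8 'ea': a→9
  n9 'eaa': ·  [P2 ends]
  n10 'b': a→11
  n11 'ba': c→12 d→13
  n12 'bac': ·  [P3 ends]
  n13 'bad': e→14
  n14 'bade': ·  [P4 ends]
  n15 'a': a→16
  n16 'aa': ·  [P5 ends]

Failure links (BFS by depth):
  fail(1) 'c': from fail(0)=0 chase 'c': 0 ⇒ 0;  out=∅∪out(0)=∅
  fail(6) 'd': from fail(0)=0 chase 'd': 0 ⇒ 0;  out={1}∪out(0)={1}
  fail(7) 'e': from fail(0)=0 chase 'e': 0 ⇒ 0;  out=∅∪out(0)=∅
  fail(10) 'b': from fail(0)=0 chase 'b': 0 ⇒ 0;  out=∅∪out(0)=∅
  fail(15) 'a': from fail(0)=0 chase 'a': 0 ⇒ 0;  out=∅∪out(0)=∅
  fail(2) 'cb': from fail(1)=0 chase 'b': 0 ⇒ 10;  out=∅∪out(10)=∅
  fail(8) 'ea': from fail(7)=0 chase 'a': 0 ⇒ 15;  out=∅∪out(15)=∅
  fail(11) 'ba': from fail(10)=0 chase 'a': 0 ⇒ 15;  out=∅∪out(15)=∅
  fail(16) 'aa': from fail(15)=0 chase 'a': 0 ⇒ 15;  out={5}∪out(15)={5}
  fail(3) 'cbc': from fail(2)=10 chase 'c': 10→0 ⇒ 1;  out=∅∪out(1)=∅
  fail(9) 'eaa': from fail(8)=15 chase 'a': 15 ⇒ 16;  out={2}∪out(16)={2,5}
  fail(12) 'bac': from fail(11)=15 chase 'c': 15→0 ⇒ 1;  out={3}∪out(1)={3}
  fail(13) 'bad': from fail(11)=15 chase 'd': 15→0 ⇒ 6;  out=∅∪out(6)={1}
  fail(4) 'cbcc': from fail(3)=1 chase 'c': 1→0 ⇒ 1;  out=∅∪out(1)=∅
  fail(14) 'bade': from fail(13)=6 chase 'e': 6→0 ⇒ 7;  out={4}∪out(7)={4}
  fail(5) 'cbcce': from fail(4)=1 chase 'e': 1→0 ⇒ 7;  out={0}∪out(7)={0}

Text stream:
i=0 'a': node 0→15
i=1 'a': node 15→16  emit P5@[0:1]
i=2 'a': node 16→16 ·f  emit P5@[1:2]
i=3 'e': node 16→7 ·f
i=4 'c': node 7→1 ·f
i=5 'b': node 1→2
i=6 'e': node 2→7 ·f
i=7 'a': node 7→8
i=8 'd': node 8→6 ·f  emit P1@[8:8]
i=9 'a': node 6→15 ·f
i=10 'c': node 15→1 ·f
i=11 'b': node 1→2
i=12 'c': node 2→3
i=13 'c': node 3→4
i=14 'e': node 4→5  emit P0@[10:14]
i=15 'b': node 5→10 ·f
i=16 'c': node 10→1 ·f
i=17 'd': node 1→6 ·f  emit P1@[17:17]
i=18 'b': node 6→10 ·f
i=19 'b': node 10→10 ·f
i=20 'a': node 10→11
i=21 'c': node 11→12  emit P3@[19:21]
i=22 'b': node 12→2 ·f
i=23 'a': node 2→11 ·f
i=24 'd': node 11→13  emit P1@[24:24]
i=25 'e': node 13→14  emit P4@[22:25]
i=26 'c': node 14→1 ·f
i=27 'c': node 1→1 ·f
i=28 'b': node 1→2
i=29 'c': node 2→3
i=30 'c': node 3→4
i=31 'e': node 4→5  emit P0@[27:31]
i=32 'b': node 5→10 ·f
i=33 'c': node 10→1 ·f
i=34 'b': node 1→2
i=35 'b': node 2→10 ·f
i=36 'a': node 10→11
i=37 'd': node 11→13  emit P1@[37:37]
i=38 'e': node 13→14  emit P4@[35:38]
i=39 'b': node 14→10 ·f
i=40 'a': node 10→11
i=41 'a': node 11→16 ·f  emit P5@[40:41]
i=42 'b': node 16→10 ·f
i=43 'e': node 10→7 ·f
i=44 'a': node 7→8
i=45 'a': node 8→9  emit P2@[43:45],P5@[44:45]
i=46 'd': node 9→6 ·f  emit P1@[46:46]
i=47 'b': node 6→10 ·f
i=48 'a': node 10→11
i=49 'c': node 11→12  emit P3@[47:49]
i=50 'b': node 12→2 ·f
i=51 'a': node 2→11 ·f
i=52 'c': node 11→12  emit P3@[50:52]
i=53 'a': node 12→15 ·f
i=54 'd': node 15→6 ·f  emit P1@[54:54]
i=55 'e': node 6→7 ·f
i=56 'c': node 7→1 ·f
i=57 'b': node 1→2
i=58 'e': node 2→7 ·f
i=59 'e': node 7→7 ·f
i=60 'e': node 7→7 ·f
i=61 'd': node 7→6 ·f  emit P1@[61:61]
i=62 'b': node 6→10 ·f
i=63 'a': node 10→11
i=64 'c': node 11→12  emit P3@[62:64]
i=65 'b': node 12→2 ·f
i=66 'a': node 2→11 ·f
i=67 'c': node 11→12  emit P3@[65:67]
i=68 'a': node 12→15 ·f
i=69 'a': node 15→16  emit P5@[68:69]
i=70 'e': node 16→7 ·f
i=71 'c': node 7→1 ·f
i=72 'c': node 1→1 ·f
i=73 'b': node 1→2
i=74 'c': node 2→3
i=75 'c': node 3→4
i=76 'e': node 4→5  emit P0@[72:76]
i=77 'e': node 5→7 ·f
i=78 'a': node 7→8

All matches (sorted): [[1,5],[2,5],[8,1],[14,0],[17,1],[21,3],[24,1],[25,4],[31,0],[37,1],[38,4],[41,5],[45,2],[45,5],[46,1],[49,3],[52,3],[54,1],[61,1],[64,3],[67,3],[69,5],[76,0]]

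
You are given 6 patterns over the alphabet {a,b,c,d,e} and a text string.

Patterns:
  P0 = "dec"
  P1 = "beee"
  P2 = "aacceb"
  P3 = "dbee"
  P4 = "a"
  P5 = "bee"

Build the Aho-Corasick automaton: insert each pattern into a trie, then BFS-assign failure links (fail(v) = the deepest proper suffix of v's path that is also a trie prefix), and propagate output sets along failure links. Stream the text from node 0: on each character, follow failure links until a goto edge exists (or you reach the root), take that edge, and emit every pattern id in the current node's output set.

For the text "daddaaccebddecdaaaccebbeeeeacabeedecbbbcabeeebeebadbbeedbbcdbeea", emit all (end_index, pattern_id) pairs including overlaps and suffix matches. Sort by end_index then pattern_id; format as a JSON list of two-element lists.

Build automaton:
Trie (insert patterns):
  0='ε' goto a→8 b→4 d→1
  1='d' goto b→14 e→2
  2='de' goto c→3
  3='dec' goto ·  [P0 ends]
  4='b' goto e→5
  5='be' goto e→6
  6='bee' goto e→7  [P5 ends]
  7='beee' goto ·  [P1 ends]
  8='a' goto a→9  [P4 ends]
  9='aa' goto c→10
  10='aac' goto c→11
  11='aacc' goto e→12
  12='aacce' goto b→13
  13='aacceb' goto ·  [P2 ends]
  14='db' goto e→15
  15='dbe' goto e→16
  16='dbee' goto ·  [P3 ends]

Failure links (BFS by depth):
  fail(1) 'd': from fail(0)=0 chase 'd': 0 ⇒ 0;  out=∅∪out(0)=∅
  fail(4) 'b': from fail(0)=0 chase 'b': 0 ⇒ 0;  out=∅∪out(0)=∅
  fail(8) 'a': from fail(0)=0 chase 'a': 0 ⇒ 0;  out={4}∪out(0)={4}
  fail(2) 'de': from fail(1)=0 chase 'e': 0 ⇒ 0;  out=∅∪out(0)=∅
  fail(5) 'be': from fail(4)=0 chase 'e': 0 ⇒ 0;  out=∅∪out(0)=∅
  fail(9) 'aa': from fail(8)=0 chase 'a': 0 ⇒ 8;  out=∅∪out(8)={4}
  fail(14) 'db': from fail(1)=0 chase 'b': 0 ⇒ 4;  out=∅∪out(4)=∅
  fail(3) 'dec': from fail(2)=0 chase 'c': 0 ⇒ 0;  out={0}∪out(0)={0}
  fail(6) 'bee': from fail(5)=0 chase 'e': 0 ⇒ 0;  out={5}∪out(0)={5}
  fail(10) 'aac': from fail(9)=8 chase 'c': 8→0 ⇒ 0;  out=∅∪out(0)=∅
  fail(15) 'dbe': from fail(14)=4 chase 'e': 4 ⇒ 5;  out=∅∪out(5)=∅
  fail(7) 'beee': from fail(6)=0 chase 'e': 0 ⇒ 0;  out={1}∪out(0)={1}
  fail(11) 'aacc': from fail(10)=0 chase 'c': 0 ⇒ 0;  out=∅∪out(0)=∅
  fail(16) 'dbee': from fail(15)=5 chase 'e': 5 ⇒ 6;  out={3}∪out(6)={3,5}
  fail(12) 'aacce': from fail(11)=0 chase 'e': 0 ⇒ 0;  out=∅∪out(0)=∅
  fail(13) 'aacceb': from fail(12)=0 chase 'b': 0 ⇒ 4;  out={2}∪out(4)={2}

Text stream:
pos 0 'd': at 1
pos 1 'a': at 8 ·f  ** P4@[1:1]
pos 2 'd': at 1 ·f
pos 3 'd': at 1 ·f
pos 4 'a': at 8 ·f  ** P4@[4:4]
pos 5 'a': at 9  ** P4@[5:5]
pos 6 'c': at 10
pos 7 'c': at 11
pos 8 'e': at 12
pos 9 'b': at 13  ** P2@[4:9]
pos 10 'd': at 1 ·f
pos 11 'd': at 1 ·f
pos 12 'e': at 2
pos 13 'c': at 3  ** P0@[11:13]
pos 14 'd': at 1 ·f
pos 15 'a': at 8 ·f  ** P4@[15:15]
pos 16 'a': at 9  ** P4@[16:16]
pos 17 'a': at 9 ·f  ** P4@[17:17]
pos 18 'c': at 10
pos 19 'c': at 11
pos 20 'e': at 12
pos 21 'b': at 13  ** P2@[16:21]
pos 22 'b': at 4 ·f
pos 23 'e': at 5
pos 24 'e': at 6  ** P5@[22:24]
pos 25 'e': at 7  ** P1@[22:25]
pos 26 'e': at 0 ·f
pos 27 'a': at 8  ** P4@[27:27]
pos 28 'c': at 0 ·f
pos 29 'a': at 8  ** P4@[29:29]
pos 30 'b': at 4 ·f
pos 31 'e': at 5
pos 32 'e': at 6  ** P5@[30:32]
pos 33 'd': at 1 ·f
pos 34 'e': at 2
pos 35 'c': at 3  ** P0@[33:35]
pos 36 'b': at 4 ·f
pos 37 'b': at 4 ·f
pos 38 'b': at 4 ·f
pos 39 'c': at 0 ·f
pos 40 'a': at 8  ** P4@[40:40]
pos 41 'b': at 4 ·f
pos 42 'e': at 5
pos 43 'e': at 6  ** P5@[41:43]
pos 44 'e': at 7  ** P1@[41:44]
pos 45 'b': at 4 ·f
pos 46 'e': at 5
pos 47 'e': at 6  ** P5@[45:47]
pos 48 'b': at 4 ·f
pos 49 'a': at 8 ·f  ** P4@[49:49]
pos 50 'd': at 1 ·f
pos 51 'b': at 14
pos 52 'b': at 4 ·f
pos 53 'e': at 5
pos 54 'e': at 6  ** P5@[52:54]
pos 55 'd': at 1 ·f
pos 56 'b': at 14
pos 57 'b': at 4 ·f
pos 58 'c': at 0 ·f
pos 59 'd': at 1
pos 60 'b': at 14
pos 61 'e': at 15
pos 62 'e': at 16  ** P3@[59:62],P5@[60:62]
pos 63 'a': at 8 ·f  ** P4@[63:63]

Result: [[1,4],[4,4],[5,4],[9,2],[13,0],[15,4],[16,4],[17,4],[21,2],[24,5],[25,1],[27,4],[29,4],[32,5],[35,0],[40,4],[43,5],[44,1],[47,5],[49,4],[54,5],[62,3],[62,5],[63,4]]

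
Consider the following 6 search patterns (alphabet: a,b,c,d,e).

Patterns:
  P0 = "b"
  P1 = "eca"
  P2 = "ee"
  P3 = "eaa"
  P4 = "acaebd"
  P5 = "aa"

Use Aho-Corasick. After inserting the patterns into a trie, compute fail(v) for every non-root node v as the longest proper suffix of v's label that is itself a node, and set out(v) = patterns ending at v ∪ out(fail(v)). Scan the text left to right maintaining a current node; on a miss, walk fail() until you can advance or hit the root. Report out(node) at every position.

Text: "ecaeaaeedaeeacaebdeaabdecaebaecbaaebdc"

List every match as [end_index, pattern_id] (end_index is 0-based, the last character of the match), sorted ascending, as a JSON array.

Build automaton:
Trie nodes:
  0='ε' goto a→8 b→1 e→2
  1='b' goto ·  ←P0
  2='e' goto a→6 c→3 e→5
  3='ec' goto a→4
  4='eca' goto ·  ←P1
  5='ee' goto ·  ←P2
  6='ea' goto a→7
  7='eaa' goto ·  ←P3
  8='a' goto a→14 c→9
  9='ac' goto a→10
  10='aca' goto e→11
  11='acae' goto b→12
  12='acaeb' goto d→13
  13='acaebd' goto ·  ←P4
  14='aa' goto ·  ←P5

Failure links (BFS by depth):
  n1('b'): parent n0 fail=0; on 'b' 0 → fail=0;  out {0}∪∅={0}
  n2('e'): parent n0 fail=0; on 'e' 0 → fail=0;  out ∅∪∅=∅
  n8('a'): parent n0 fail=0; on 'a' 0 → fail=0;  out ∅∪∅=∅
  n3('ec'): parent n2 fail=0; on 'c' 0 → fail=0;  out ∅∪∅=∅
  n5('ee'): parent n2 fail=0; on 'e' 0 → fail=2;  out {2}∪∅={2}
  n6('ea'): parent n2 fail=0; on 'a' 0 → fail=8;  out ∅∪∅=∅
  n9('ac'): parent n8 fail=0; on 'c' 0 → fail=0;  out ∅∪∅=∅
  n14('aa'): parent n8 fail=0; on 'a' 0 → fail=8;  out {5}∪∅={5}
  n4('eca'): parent n3 fail=0; on 'a' 0 → fail=8;  out {1}∪∅={1}
  n7('eaa'): parent n6 fail=8; on 'a' 8 → fail=14;  out {3}∪{5}={3,5}
  n10('aca'): parent n9 fail=0; on 'a' 0 → fail=8;  out ∅∪∅=∅
  n11('acae'): parent n10 fail=8; on 'e' 8→0 → fail=2;  out ∅∪∅=∅
  n12('acaeb'): parent n11 fail=2; on 'b' 2→0 → fail=1;  out ∅∪{0}={0}
  n13('acaebd'): parent n12 fail=1; on 'd' 1→0 → fail=0;  out {4}∪∅={4}

Scan:
i=0 'e': node 0→2
i=1 'c': node 2→3
i=2 'a': node 3→4  ** P1@[0:2]
i=3 'e': node 4→2 ·f
i=4 'a': node 2→6
i=5 'a': node 6→7  ** P3@[3:5],P5@[4:5]
i=6 'e': node 7→2 ·f
i=7 'e': node 2→5  ** P2@[6:7]
i=8 'd': node 5→0 ·f
i=9 'a': node 0→8
i=10 'e': node 8→2 ·f
i=11 'e': node 2→5  ** P2@[10:11]
i=12 'a': node 5→6 ·f
i=13 'c': node 6→9 ·f
i=14 'a': node 9→10
i=15 'e': node 10→11
i=16 'b': node 11→12  ** P0@[16:16]
i=17 'd': node 12→13  ** P4@[12:17]
i=18 'e': node 13→2 ·f
i=19 'a': node 2→6
i=20 'a': node 6→7  ** P3@[18:20],P5@[19:20]
i=21 'b': node 7→1 ·f  ** P0@[21:21]
i=22 'd': node 1→0 ·f
i=23 'e': node 0→2
i=24 'c': node 2→3
i=25 'a': node 3→4  ** P1@[23:25]
i=26 'e': node 4→2 ·f
i=27 'b': node 2→1 ·f  ** P0@[27:27]
i=28 'a': node 1→8 ·f
i=29 'e': node 8→2 ·f
i=30 'c': node 2→3
i=31 'b': node 3→1 ·f  ** P0@[31:31]
i=32 'a': node 1→8 ·f
i=33 'a': node 8→14  ** P5@[32:33]
i=34 'e': node 14→2 ·f
i=35 'b': node 2→1 ·f  ** P0@[35:35]
i=36 'd': node 1→0 ·f
i=37 'c': node 0→0

Matches: [[2,1],[5,3],[5,5],[7,2],[11,2],[16,0],[17,4],[20,3],[20,5],[21,0],[25,1],[27,0],[31,0],[33,5],[35,0]]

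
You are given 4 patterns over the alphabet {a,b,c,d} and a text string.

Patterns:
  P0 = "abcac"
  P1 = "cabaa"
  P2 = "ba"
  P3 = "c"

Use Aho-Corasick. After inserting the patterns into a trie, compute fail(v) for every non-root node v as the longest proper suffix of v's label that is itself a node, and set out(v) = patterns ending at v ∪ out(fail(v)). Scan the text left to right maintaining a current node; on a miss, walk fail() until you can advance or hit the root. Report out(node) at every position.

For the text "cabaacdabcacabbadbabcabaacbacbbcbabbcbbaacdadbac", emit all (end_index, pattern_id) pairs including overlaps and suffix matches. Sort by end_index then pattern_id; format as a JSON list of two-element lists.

Build:
Trie (insert patterns):
  0='ε' goto a→1 b→11 c→6
  1='a' goto b→2
  2='ab' goto c→3
  3='abc' goto a→4
  4='abca' goto c→5
  5='abcac' goto ·  [P0 ends]
  6='c' goto a→7  [P3 ends]
  7='ca' goto b→8
  8='cab' goto a→9
  9='caba' goto a→10
  10='cabaa' goto ·  [P1 ends]
  11='b' goto a→12
  12='ba' goto ·  [P2 ends]

BFS fail/out derivation:
  n1('a'): parent n0 fail=0; on 'a' 0 → fail=0;  out ∅∪∅=∅
  n6('c'): parent n0 fail=0; on 'c' 0 → fail=0;  out {3}∪∅={3}
  n11('b'): parent n0 fail=0; on 'b' 0 → fail=0;  out ∅∪∅=∅
  n2('ab'): parent n1 fail=0; on 'b' 0 → fail=11;  out ∅∪∅=∅
  n7('ca'): parent n6 fail=0; on 'a' 0 → fail=1;  out ∅∪∅=∅
  n12('ba'): parent n11 fail=0; on 'a' 0 → fail=1;  out {2}∪∅={2}
  n3('abc'): parent n2 fail=11; on 'c' 11→0 → fail=6;  out ∅∪{3}={3}
  n8('cab'): parent n7 fail=1; on 'b' 1 → fail=2;  out ∅∪∅=∅
  n4('abca'): parent n3 fail=6; on 'a' 6 → fail=7;  out ∅∪∅=∅
  n9('caba'): parent n8 fail=2; on 'a' 2→11 → fail=12;  out ∅∪{2}={2}
  n5('abcac'): parent n4 fail=7; on 'c' 7→1→0 → fail=6;  out {0}∪{3}={0,3}
  n10('cabaa'): parent n9 fail=12; on 'a' 12→1→0 → fail=1;  out {1}∪∅={1}

Run:
pos 0 'c': at 6  ** P3@[0:0]
pos 1 'a': at 7
pos 2 'b': at 8
pos 3 'a': at 9  ** P2@[2:3]
pos 4 'a': at 10  ** P1@[0:4]
pos 5 'c': at 6 (fail-walked)  ** P3@[5:5]
pos 6 'd': at 0 (fail-walked)
pos 7 'a': at 1
pos 8 'b': at 2
pos 9 'c': at 3  ** P3@[9:9]
pos 10 'a': at 4
pos 11 'c': at 5  ** P0@[7:11],P3@[11:11]
pos 12 'a': at 7 (fail-walked)
pos 13 'b': at 8
pos 14 'b': at 11 (fail-walked)
pos 15 'a': at 12  ** P2@[14:15]
pos 16 'd': at 0 (fail-walked)
pos 17 'b': at 11
pos 18 'a': at 12  ** P2@[17:18]
pos 19 'b': at 2 (fail-walked)
pos 20 'c': at 3  ** P3@[20:20]
pos 21 'a': at 4
pos 22 'b': at 8 (fail-walked)
pos 23 'a': at 9  ** P2@[22:23]
pos 24 'a': at 10  ** P1@[20:24]
pos 25 'c': at 6 (fail-walked)  ** P3@[25:25]
pos 26 'b': at 11 (fail-walked)
pos 27 'a': at 12  ** P2@[26:27]
pos 28 'c': at 6 (fail-walked)  ** P3@[28:28]
pos 29 'b': at 11 (fail-walked)
pos 30 'b': at 11 (fail-walked)
pos 31 'c': at 6 (fail-walked)  ** P3@[31:31]
pos 32 'b': at 11 (fail-walked)
pos 33 'a': at 12  ** P2@[32:33]
pos 34 'b': at 2 (fail-walked)
pos 35 'b': at 11 (fail-walked)
pos 36 'c': at 6 (fail-walked)  ** P3@[36:36]
pos 37 'b': at 11 (fail-walked)
pos 38 'b': at 11 (fail-walked)
pos 39 'a': at 12  ** P2@[38:39]
pos 40 'a': at 1 (fail-walked)
pos 41 'c': at 6 (fail-walked)  ** P3@[41:41]
pos 42 'd': at 0 (fail-walked)
pos 43 'a': at 1
pos 44 'd': at 0 (fail-walked)
pos 45 'b': at 11
pos 46 'a': at 12  ** P2@[45:46]
pos 47 'c': at 6 (fail-walked)  ** P3@[47:47]

All matches (sorted): [[0,3],[3,2],[4,1],[5,3],[9,3],[11,0],[11,3],[15,2],[18,2],[20,3],[23,2],[24,1],[25,3],[27,2],[28,3],[31,3],[33,2],[36,3],[39,2],[41,3],[46,2],[47,3]]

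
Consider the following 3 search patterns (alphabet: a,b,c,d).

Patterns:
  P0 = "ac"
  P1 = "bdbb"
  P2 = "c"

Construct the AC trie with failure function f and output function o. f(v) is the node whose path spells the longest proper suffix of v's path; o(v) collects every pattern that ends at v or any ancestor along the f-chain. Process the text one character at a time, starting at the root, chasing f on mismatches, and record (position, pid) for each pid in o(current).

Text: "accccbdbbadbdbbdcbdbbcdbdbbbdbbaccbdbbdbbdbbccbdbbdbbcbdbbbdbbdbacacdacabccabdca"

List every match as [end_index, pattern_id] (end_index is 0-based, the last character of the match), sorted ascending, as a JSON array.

Construct AC machine:
Trie nodes:
  0='ε' goto a→1 b→3 c→7
  1='a' goto c→2
  2='ac' goto ·  [P0 ends]
  3='b' goto d→4
  4='bd' goto b→5
  5='bdb' goto b→6
  6='bdbb' goto ·  [P1 ends]
  7='c' goto ·  [P2 ends]

BFS fail/out derivation:
  n1('a'): parent n0 fail=0; on 'a' 0 → fail=0;  out ∅∪∅=∅
  n3('b'): parent n0 fail=0; on 'b' 0 → fail=0;  out ∅∪∅=∅
  n7('c'): parent n0 fail=0; on 'c' 0 → fail=0;  out {2}∪∅={2}
  n2('ac'): parent n1 fail=0; on 'c' 0 → fail=7;  out {0}∪{2}={0,2}
  n4('bd'): parent n3 fail=0; on 'd' 0 → fail=0;  out ∅∪∅=∅
  n5('bdb'): parent n4 fail=0; on 'b' 0 → fail=3;  out ∅∪∅=∅
  n6('bdbb'): parent n5 fail=3; on 'b' 3→0 → fail=3;  out {1}∪∅={1}

Run:
[0] read 'a'  n0⇒n1
[1] read 'c'  n1⇒n2  → match P0@[0:1],P2@[1:1]
[2] read 'c'  n2⇒n7 (via fail)  → match P2@[2:2]
[3] read 'c'  n7⇒n7 (via fail)  → match P2@[3:3]
[4] read 'c'  n7⇒n7 (via fail)  → match P2@[4:4]
[5] read 'b'  n7⇒n3 (via fail)
[6] read 'd'  n3⇒n4
[7] read 'b'  n4⇒n5
[8] read 'b'  n5⇒n6  → match P1@[5:8]
[9] read 'a'  n6⇒n1 (via fail)
[10] read 'd'  n1⇒n0 (via fail)
[11] read 'b'  n0⇒n3
[12] read 'd'  n3⇒n4
[13] read 'b'  n4⇒n5
[14] read 'b'  n5⇒n6  → match P1@[11:14]
[15] read 'd'  n6⇒n4 (via fail)
[16] read 'c'  n4⇒n7 (via fail)  → match P2@[16:16]
[17] read 'b'  n7⇒n3 (via fail)
[18] read 'd'  n3⇒n4
[19] read 'b'  n4⇒n5
[20] read 'b'  n5⇒n6  → match P1@[17:20]
[21] read 'c'  n6⇒n7 (via fail)  → match P2@[21:21]
[22] read 'd'  n7⇒n0 (via fail)
[23] read 'b'  n0⇒n3
[24] read 'd'  n3⇒n4
[25] read 'b'  n4⇒n5
[26] read 'b'  n5⇒n6  → match P1@[23:26]
[27] read 'b'  n6⇒n3 (via fail)
[28] read 'd'  n3⇒n4
[29] read 'b'  n4⇒n5
[30] read 'b'  n5⇒n6  → match P1@[27:30]
[31] read 'a'  n6⇒n1 (via fail)
[32] read 'c'  n1⇒n2  → match P0@[31:32],P2@[32:32]
[33] read 'c'  n2⇒n7 (via fail)  → match P2@[33:33]
[34] read 'b'  n7⇒n3 (via fail)
[35] read 'd'  n3⇒n4
[36] read 'b'  n4⇒n5
[37] read 'b'  n5⇒n6  → match P1@[34:37]
[38] read 'd'  n6⇒n4 (via fail)
[39] read 'b'  n4⇒n5
[40] read 'b'  n5⇒n6  → match P1@[37:40]
[41] read 'd'  n6⇒n4 (via fail)
[42] read 'b'  n4⇒n5
[43] read 'b'  n5⇒n6  → match P1@[40:43]
[44] read 'c'  n6⇒n7 (via fail)  → match P2@[44:44]
[45] read 'c'  n7⇒n7 (via fail)  → match P2@[45:45]
[46] read 'b'  n7⇒n3 (via fail)
[47] read 'd'  n3⇒n4
[48] read 'b'  n4⇒n5
[49] read 'b'  n5⇒n6  → match P1@[46:49]
[50] read 'd'  n6⇒n4 (via fail)
[51] read 'b'  n4⇒n5
[52] read 'b'  n5⇒n6  → match P1@[49:52]
[53] read 'c'  n6⇒n7 (via fail)  → match P2@[53:53]
[54] read 'b'  n7⇒n3 (via fail)
[55] read 'd'  n3⇒n4
[56] read 'b'  n4⇒n5
[57] read 'b'  n5⇒n6  → match P1@[54:57]
[58] read 'b'  n6⇒n3 (via fail)
[59] read 'd'  n3⇒n4
[60] read 'b'  n4⇒n5
[61] read 'b'  n5⇒n6  → match P1@[58:61]
[62] read 'd'  n6⇒n4 (via fail)
[63] read 'b'  n4⇒n5
[64] read 'a'  n5⇒n1 (via fail)
[65] read 'c'  n1⇒n2  → match P0@[64:65],P2@[65:65]
[66] read 'a'  n2⇒n1 (via fail)
[67] read 'c'  n1⇒n2  → match P0@[66:67],P2@[67:67]
[68] read 'd'  n2⇒n0 (via fail)
[69] read 'a'  n0⇒n1
[70] read 'c'  n1⇒n2  → match P0@[69:70],P2@[70:70]
[71] read 'a'  n2⇒n1 (via fail)
[72] read 'b'  n1⇒n3 (via fail)
[73] read 'c'  n3⇒n7 (via fail)  → match P2@[73:73]
[74] read 'c'  n7⇒n7 (via fail)  → match P2@[74:74]
[75] read 'a'  n7⇒n1 (via fail)
[76] read 'b'  n1⇒n3 (via fail)
[77] read 'd'  n3⇒n4
[78] read 'c'  n4⇒n7 (via fail)  → match P2@[78:78]
[79] read 'a'  n7⇒n1 (via fail)

Result: [[1,0],[1,2],[2,2],[3,2],[4,2],[8,1],[14,1],[16,2],[20,1],[21,2],[26,1],[30,1],[32,0],[32,2],[33,2],[37,1],[40,1],[43,1],[44,2],[45,2],[49,1],[52,1],[53,2],[57,1],[61,1],[65,0],[65,2],[67,0],[67,2],[70,0],[70,2],[73,2],[74,2],[78,2]]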